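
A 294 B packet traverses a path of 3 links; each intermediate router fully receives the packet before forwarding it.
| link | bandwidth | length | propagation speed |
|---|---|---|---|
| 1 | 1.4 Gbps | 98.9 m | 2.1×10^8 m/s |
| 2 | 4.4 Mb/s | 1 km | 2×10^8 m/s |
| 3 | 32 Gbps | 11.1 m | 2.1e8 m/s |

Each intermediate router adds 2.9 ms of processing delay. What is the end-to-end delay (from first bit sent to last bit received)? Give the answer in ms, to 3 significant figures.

6.34 ms

L = 294 × 8 = 2352 bits.
Transmission delays (L/R per hop): 0.00168, 0.534545, 7.35e-05 ms; sum = 0.536299 ms.
Propagation delays (d/s per hop): 0.000470952, 0.005, 5.28571e-05 ms; sum = 0.00552381 ms.
Processing at 2 router(s): 2 × 2.9 ms = 5.8 ms.
End-to-end = 6.34 ms.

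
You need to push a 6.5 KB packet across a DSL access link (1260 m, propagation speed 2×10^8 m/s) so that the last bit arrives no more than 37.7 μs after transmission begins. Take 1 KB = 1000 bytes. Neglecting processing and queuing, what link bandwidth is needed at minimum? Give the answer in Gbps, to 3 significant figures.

L = 52000 bits.
Propagation delay = 1260 / 200000000 = 6.3 μs.
Transmission budget = 37.7 − 6.3 = 31.4 μs.
R ≥ L / t_tx = 52000 bits / 3.14e-05 s = 1.66 Gbps.

1.66 Gbps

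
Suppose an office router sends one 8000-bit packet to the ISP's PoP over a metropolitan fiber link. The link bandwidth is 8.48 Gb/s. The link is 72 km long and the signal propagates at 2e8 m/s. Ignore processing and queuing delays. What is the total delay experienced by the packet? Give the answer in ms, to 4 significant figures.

Transmission delay = L/R = 8000 / 8480000000 = 0.000943396 ms.
Propagation delay = d/s = 72000 m / 200000000 m/s = 0.36 ms.
Total = 0.3609 ms.

0.3609 ms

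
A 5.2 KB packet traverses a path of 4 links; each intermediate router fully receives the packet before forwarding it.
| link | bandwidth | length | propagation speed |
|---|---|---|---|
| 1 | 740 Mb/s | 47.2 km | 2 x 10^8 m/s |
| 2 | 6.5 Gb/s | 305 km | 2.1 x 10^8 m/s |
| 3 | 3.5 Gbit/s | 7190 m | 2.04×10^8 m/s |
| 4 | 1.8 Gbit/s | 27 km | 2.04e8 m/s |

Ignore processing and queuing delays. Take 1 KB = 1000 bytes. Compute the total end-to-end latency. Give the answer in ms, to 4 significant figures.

L = 41600 bits.
Transmission delays (L/R per hop): 0.0562162, 0.0064, 0.0118857, 0.0231111 ms; sum = 0.097613 ms.
Propagation delays (d/s per hop): 0.236, 1.45238, 0.0352451, 0.132353 ms; sum = 1.85598 ms.
End-to-end = 1.954 ms.

1.954 ms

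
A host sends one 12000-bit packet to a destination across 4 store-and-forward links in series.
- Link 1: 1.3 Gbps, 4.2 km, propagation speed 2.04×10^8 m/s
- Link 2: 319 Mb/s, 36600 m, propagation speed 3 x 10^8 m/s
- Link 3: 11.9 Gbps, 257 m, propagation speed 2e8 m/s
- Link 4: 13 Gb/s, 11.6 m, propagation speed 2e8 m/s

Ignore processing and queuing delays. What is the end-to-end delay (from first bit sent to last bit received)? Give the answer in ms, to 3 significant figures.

Transmission delays (L/R per hop): 0.00923077, 0.0376176, 0.0010084, 0.000923077 ms; sum = 0.0487798 ms.
Propagation delays (d/s per hop): 0.0205882, 0.122, 0.001285, 5.8e-05 ms; sum = 0.143931 ms.
End-to-end = 0.193 ms.

0.193 ms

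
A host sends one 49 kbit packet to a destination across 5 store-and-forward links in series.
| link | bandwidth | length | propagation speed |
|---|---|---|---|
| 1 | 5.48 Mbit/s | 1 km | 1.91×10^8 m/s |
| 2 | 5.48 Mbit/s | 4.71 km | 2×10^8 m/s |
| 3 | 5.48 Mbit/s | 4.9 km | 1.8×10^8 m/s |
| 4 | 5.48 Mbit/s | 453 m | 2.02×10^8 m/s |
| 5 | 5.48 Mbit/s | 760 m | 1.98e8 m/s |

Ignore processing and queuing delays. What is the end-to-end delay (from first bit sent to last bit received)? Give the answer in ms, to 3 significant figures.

44.8 ms

L = 49000 bits.
Transmission delay per hop = L/R = 49000/5480000 = 8.94161 ms; 5 hops → 44.708 ms.
Propagation delays (d/s per hop): 0.0052356, 0.02355, 0.0272222, 0.00224257, 0.00383838 ms; sum = 0.0620888 ms.
End-to-end = 44.8 ms.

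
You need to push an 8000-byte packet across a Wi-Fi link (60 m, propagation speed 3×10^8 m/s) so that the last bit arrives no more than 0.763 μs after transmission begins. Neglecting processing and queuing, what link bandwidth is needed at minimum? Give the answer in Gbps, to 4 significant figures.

L = 64000 bits.
Propagation delay = 60 / 300000000 = 0.2 μs.
Transmission budget = 0.763 − 0.2 = 0.563 μs.
R ≥ L / t_tx = 64000 bits / 5.63e-07 s = 113.7 Gbps.

113.7 Gbps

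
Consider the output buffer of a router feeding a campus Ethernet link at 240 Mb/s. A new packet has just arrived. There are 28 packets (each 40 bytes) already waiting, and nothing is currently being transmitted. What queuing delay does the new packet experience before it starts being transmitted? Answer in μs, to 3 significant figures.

Each queued packet: L/R = 320/240000000 = 1.33333 μs.
28 queued → 37.3333 μs.
Queuing delay = 37.3 μs.

37.3 μs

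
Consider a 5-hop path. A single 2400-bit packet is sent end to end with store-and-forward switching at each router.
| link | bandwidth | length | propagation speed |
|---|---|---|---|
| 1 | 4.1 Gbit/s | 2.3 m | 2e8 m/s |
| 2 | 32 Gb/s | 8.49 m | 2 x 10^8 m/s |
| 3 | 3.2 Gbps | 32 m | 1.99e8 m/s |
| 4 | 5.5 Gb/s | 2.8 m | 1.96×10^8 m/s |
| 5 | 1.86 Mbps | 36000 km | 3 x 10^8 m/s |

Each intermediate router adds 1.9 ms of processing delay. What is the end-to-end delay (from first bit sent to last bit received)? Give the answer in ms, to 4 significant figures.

128.9 ms

Transmission delays (L/R per hop): 0.000585366, 7.5e-05, 0.00075, 0.000436364, 1.29032 ms; sum = 1.29217 ms.
Propagation delays (d/s per hop): 1.15e-05, 4.245e-05, 0.000160804, 1.42857e-05, 120 ms; sum = 120 ms.
Processing at 4 router(s): 4 × 1.9 ms = 7.6 ms.
End-to-end = 128.9 ms.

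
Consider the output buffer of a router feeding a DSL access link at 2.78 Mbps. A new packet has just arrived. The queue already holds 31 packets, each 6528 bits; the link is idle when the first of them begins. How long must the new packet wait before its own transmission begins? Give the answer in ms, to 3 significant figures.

Each queued packet: L/R = 6528/2780000 = 2.3482 ms.
31 queued → 72.7942 ms.
Queuing delay = 72.8 ms.

72.8 ms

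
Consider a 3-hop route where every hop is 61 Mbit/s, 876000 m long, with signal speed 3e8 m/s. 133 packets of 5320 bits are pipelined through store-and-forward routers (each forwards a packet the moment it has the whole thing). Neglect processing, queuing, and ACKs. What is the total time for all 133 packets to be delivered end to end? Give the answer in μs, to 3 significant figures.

20500 μs

Per-hop transmission t_tx = L/R = 5320/61000000 = 87.2131 μs.
Per-hop propagation t_prop = 876000/300000000 = 2920 μs.
Pipeline fill: first packet needs 3·t_tx to clear all hops; remaining 132 packets each add one t_tx.
Total = (3+133-1)·t_tx + 3·t_prop = 135·87.2131 + 3·2920 = 20500 μs.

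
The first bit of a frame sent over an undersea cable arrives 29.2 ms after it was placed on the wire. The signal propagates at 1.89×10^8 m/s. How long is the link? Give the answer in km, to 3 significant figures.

d = s × t_prop = 189000000 × 0.0292 = 5520 km.

5520 km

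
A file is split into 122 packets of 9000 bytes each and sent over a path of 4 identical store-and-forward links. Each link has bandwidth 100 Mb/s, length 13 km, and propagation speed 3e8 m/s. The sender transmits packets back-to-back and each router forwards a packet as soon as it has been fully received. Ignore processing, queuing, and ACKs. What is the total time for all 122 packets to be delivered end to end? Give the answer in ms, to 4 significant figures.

90.17 ms

Per-hop transmission t_tx = L/R = 72000/100000000 = 0.72 ms.
Per-hop propagation t_prop = 13000/300000000 = 0.0433333 ms.
Pipeline fill: first packet needs 4·t_tx to clear all hops; remaining 121 packets each add one t_tx.
Total = (4+122-1)·t_tx + 4·t_prop = 125·0.72 + 4·0.0433333 = 90.17 ms.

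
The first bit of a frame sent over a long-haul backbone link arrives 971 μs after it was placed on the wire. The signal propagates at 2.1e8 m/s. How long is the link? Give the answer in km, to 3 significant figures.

d = s × t_prop = 210000000 × 0.000971 = 204 km.

204 km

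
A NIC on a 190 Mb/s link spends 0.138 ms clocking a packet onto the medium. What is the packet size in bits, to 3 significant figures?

L = R × t_tx = 190000000 b/s × 0.000138 s = 26220 bits.

26200 bits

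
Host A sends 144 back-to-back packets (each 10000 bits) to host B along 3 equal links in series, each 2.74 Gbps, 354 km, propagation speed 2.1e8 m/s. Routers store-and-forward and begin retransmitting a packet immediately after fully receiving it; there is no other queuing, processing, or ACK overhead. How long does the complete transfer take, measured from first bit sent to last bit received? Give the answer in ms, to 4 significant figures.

5.590 ms

Per-hop transmission t_tx = L/R = 10000/2740000000 = 0.00364964 ms.
Per-hop propagation t_prop = 354000/210000000 = 1.68571 ms.
Pipeline fill: first packet needs 3·t_tx to clear all hops; remaining 143 packets each add one t_tx.
Total = (3+144-1)·t_tx + 3·t_prop = 146·0.00364964 + 3·1.68571 = 5.590 ms.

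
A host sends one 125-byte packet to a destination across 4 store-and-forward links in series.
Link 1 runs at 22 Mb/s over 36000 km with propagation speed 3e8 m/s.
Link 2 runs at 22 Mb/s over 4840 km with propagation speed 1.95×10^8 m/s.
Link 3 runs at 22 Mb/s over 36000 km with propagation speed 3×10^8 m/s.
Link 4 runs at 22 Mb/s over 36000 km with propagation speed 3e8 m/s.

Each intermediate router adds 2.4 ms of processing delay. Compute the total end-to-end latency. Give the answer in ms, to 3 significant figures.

L = 125 × 8 = 1000 bits.
Transmission delay per hop = L/R = 1000/22000000 = 0.0454545 ms; 4 hops → 0.181818 ms.
Propagation delays (d/s per hop): 120, 24.8205, 120, 120 ms; sum = 384.821 ms.
Processing at 3 router(s): 3 × 2.4 ms = 7.2 ms.
End-to-end = 392 ms.

392 ms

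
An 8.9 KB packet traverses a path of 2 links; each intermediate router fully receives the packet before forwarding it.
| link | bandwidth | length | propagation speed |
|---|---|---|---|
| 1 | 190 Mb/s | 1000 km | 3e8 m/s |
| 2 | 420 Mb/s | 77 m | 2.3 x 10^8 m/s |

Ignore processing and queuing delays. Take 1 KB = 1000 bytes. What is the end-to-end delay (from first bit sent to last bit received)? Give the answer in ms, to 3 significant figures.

L = 71200 bits.
Transmission delays (L/R per hop): 0.374737, 0.169524 ms; sum = 0.544261 ms.
Propagation delays (d/s per hop): 3.33333, 0.000334783 ms; sum = 3.33367 ms.
End-to-end = 3.88 ms.

3.88 ms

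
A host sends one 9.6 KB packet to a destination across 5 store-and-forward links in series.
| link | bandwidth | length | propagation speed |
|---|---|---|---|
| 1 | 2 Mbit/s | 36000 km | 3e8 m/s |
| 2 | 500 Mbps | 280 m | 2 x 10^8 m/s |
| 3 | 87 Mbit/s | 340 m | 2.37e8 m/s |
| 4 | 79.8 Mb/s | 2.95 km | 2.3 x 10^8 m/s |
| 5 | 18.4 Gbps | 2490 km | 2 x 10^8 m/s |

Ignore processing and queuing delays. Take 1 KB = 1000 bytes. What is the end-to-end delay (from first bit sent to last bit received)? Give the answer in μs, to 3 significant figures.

L = 76800 bits.
Transmission delays (L/R per hop): 38400, 153.6, 882.759, 962.406, 4.17391 μs; sum = 40402.9 μs.
Propagation delays (d/s per hop): 120000, 1.4, 1.4346, 12.8261, 12450 μs; sum = 132466 μs.
End-to-end = 173000 μs.

173000 μs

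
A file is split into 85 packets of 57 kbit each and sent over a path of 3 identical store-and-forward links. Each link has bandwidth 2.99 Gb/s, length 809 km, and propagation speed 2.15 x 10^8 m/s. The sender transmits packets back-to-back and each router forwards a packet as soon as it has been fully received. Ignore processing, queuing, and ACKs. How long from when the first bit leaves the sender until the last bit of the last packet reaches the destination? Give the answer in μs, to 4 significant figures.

12950 μs

Per-hop transmission t_tx = L/R = 57000/2990000000 = 19.0635 μs.
Per-hop propagation t_prop = 809000/215000000 = 3762.79 μs.
Pipeline fill: first packet needs 3·t_tx to clear all hops; remaining 84 packets each add one t_tx.
Total = (3+85-1)·t_tx + 3·t_prop = 87·19.0635 + 3·3762.79 = 12950 μs.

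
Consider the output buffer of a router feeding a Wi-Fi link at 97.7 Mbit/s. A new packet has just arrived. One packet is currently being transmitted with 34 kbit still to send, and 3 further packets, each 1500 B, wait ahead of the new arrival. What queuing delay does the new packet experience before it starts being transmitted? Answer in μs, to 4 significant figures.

Each queued packet: L/R = 12000/97700000 = 122.825 μs.
3 queued → 368.475 μs.
Plus remaining 34000 bits of current packet: 348.004 μs.
Queuing delay = 716.5 μs.

716.5 μs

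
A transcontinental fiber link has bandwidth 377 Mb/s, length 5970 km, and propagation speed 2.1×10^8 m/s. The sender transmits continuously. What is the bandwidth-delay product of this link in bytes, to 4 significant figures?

1340000 bytes

Propagation delay = 5970000 / 210000000 = 0.0284286 s.
BDP = R × t_prop = 377000000 × 0.0284286 = 10717600 bits.
In bytes: 10717600/8 = 1340000 bytes.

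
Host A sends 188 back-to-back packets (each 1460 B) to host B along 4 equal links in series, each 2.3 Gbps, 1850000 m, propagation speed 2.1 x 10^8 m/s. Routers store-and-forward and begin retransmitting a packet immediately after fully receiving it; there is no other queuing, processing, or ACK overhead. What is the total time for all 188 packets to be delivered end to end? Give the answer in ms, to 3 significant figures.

Per-hop transmission t_tx = L/R = 11680/2300000000 = 0.00507826 ms.
Per-hop propagation t_prop = 1850000/210000000 = 8.80952 ms.
Pipeline fill: first packet needs 4·t_tx to clear all hops; remaining 187 packets each add one t_tx.
Total = (4+188-1)·t_tx + 4·t_prop = 191·0.00507826 + 4·8.80952 = 36.2 ms.

36.2 ms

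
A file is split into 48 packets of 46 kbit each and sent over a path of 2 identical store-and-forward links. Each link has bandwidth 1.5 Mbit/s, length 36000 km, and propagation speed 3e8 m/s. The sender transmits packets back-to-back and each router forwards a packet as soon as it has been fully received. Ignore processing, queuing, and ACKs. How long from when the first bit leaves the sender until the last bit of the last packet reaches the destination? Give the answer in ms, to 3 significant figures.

Per-hop transmission t_tx = L/R = 46000/1500000 = 30.6667 ms.
Per-hop propagation t_prop = 36000000/300000000 = 120 ms.
Pipeline fill: first packet needs 2·t_tx to clear all hops; remaining 47 packets each add one t_tx.
Total = (2+48-1)·t_tx + 2·t_prop = 49·30.6667 + 2·120 = 1740 ms.

1740 ms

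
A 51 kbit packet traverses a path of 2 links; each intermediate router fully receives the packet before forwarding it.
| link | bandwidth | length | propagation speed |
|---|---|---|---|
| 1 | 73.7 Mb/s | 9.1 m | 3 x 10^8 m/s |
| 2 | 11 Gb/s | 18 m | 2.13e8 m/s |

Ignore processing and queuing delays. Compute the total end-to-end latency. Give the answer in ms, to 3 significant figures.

L = 51000 bits.
Transmission delays (L/R per hop): 0.691995, 0.00463636 ms; sum = 0.696631 ms.
Propagation delays (d/s per hop): 3.03333e-05, 8.4507e-05 ms; sum = 0.00011484 ms.
End-to-end = 0.697 ms.

0.697 ms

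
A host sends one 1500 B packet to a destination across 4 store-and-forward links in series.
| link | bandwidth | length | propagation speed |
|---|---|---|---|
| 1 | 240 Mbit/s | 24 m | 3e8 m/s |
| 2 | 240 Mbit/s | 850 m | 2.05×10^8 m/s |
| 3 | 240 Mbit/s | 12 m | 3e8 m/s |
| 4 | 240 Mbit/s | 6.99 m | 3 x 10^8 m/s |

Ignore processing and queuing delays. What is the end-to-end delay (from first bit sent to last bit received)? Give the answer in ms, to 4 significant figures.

L = 1500 × 8 = 12000 bits.
Transmission delay per hop = L/R = 12000/240000000 = 0.05 ms; 4 hops → 0.2 ms.
Propagation delays (d/s per hop): 8e-05, 0.00414634, 4e-05, 2.33e-05 ms; sum = 0.00428964 ms.
End-to-end = 0.2043 ms.

0.2043 ms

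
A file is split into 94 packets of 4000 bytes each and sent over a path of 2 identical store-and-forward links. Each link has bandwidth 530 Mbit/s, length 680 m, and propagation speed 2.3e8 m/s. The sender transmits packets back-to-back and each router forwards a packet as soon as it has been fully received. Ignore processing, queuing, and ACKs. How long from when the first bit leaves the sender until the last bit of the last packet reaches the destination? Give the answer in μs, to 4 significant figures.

Per-hop transmission t_tx = L/R = 32000/530000000 = 60.3774 μs.
Per-hop propagation t_prop = 680/2.3e+08 = 2.95652 μs.
Pipeline fill: first packet needs 2·t_tx to clear all hops; remaining 93 packets each add one t_tx.
Total = (2+94-1)·t_tx + 2·t_prop = 95·60.3774 + 2·2.95652 = 5742 μs.

5742 μs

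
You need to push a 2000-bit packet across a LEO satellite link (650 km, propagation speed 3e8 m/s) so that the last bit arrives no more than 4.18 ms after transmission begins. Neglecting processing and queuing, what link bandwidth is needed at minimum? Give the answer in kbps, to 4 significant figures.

Propagation delay = 650000 / 300000000 = 2.16667 ms.
Transmission budget = 4.18 − 2.16667 = 2.01333 ms.
R ≥ L / t_tx = 2000 bits / 0.00201333 s = 993.4 kbps.

993.4 kbps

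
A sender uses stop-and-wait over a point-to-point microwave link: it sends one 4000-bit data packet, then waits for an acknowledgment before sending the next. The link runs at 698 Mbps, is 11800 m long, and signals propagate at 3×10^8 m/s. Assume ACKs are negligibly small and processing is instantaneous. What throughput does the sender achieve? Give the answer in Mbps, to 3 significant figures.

47.4 Mbps

t_tx = L/R = 4000/698000000 = 5.73066e-06 s.
t_prop = 11800/300000000 = 3.93333e-05 s; RTT = 7.86667e-05 s.
Cycle = t_tx + RTT = 8.43973e-05 s.
Throughput = L / cycle = 4000 / 8.43973e-05 = 47.4 Mbps.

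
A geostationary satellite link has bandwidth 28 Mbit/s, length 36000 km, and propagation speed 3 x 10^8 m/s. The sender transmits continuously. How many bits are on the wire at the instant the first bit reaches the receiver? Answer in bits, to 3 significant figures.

Propagation delay = 36000000 / 300000000 = 0.12 s.
BDP = R × t_prop = 28000000 × 0.12 = 3360000 bits.

3360000 bits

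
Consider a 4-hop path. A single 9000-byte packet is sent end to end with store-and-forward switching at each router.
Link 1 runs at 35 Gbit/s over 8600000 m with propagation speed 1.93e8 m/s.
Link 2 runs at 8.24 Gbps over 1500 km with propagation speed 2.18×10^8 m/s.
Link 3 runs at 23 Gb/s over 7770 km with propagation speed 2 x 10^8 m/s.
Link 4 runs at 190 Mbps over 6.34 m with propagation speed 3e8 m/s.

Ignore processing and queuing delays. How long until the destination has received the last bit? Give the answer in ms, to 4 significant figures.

L = 9000 × 8 = 72000 bits.
Transmission delays (L/R per hop): 0.00205714, 0.00873786, 0.00313043, 0.378947 ms; sum = 0.392873 ms.
Propagation delays (d/s per hop): 44.5596, 6.88073, 38.85, 2.11333e-05 ms; sum = 90.2903 ms.
End-to-end = 90.68 ms.

90.68 ms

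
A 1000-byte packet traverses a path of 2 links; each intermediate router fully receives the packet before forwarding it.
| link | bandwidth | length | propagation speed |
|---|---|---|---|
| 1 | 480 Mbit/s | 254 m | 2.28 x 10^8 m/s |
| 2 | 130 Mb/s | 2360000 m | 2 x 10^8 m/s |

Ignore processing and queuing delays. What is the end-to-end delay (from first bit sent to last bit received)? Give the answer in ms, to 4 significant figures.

L = 1000 × 8 = 8000 bits.
Transmission delays (L/R per hop): 0.0166667, 0.0615385 ms; sum = 0.0782051 ms.
Propagation delays (d/s per hop): 0.00111404, 11.8 ms; sum = 11.8011 ms.
End-to-end = 11.88 ms.

11.88 ms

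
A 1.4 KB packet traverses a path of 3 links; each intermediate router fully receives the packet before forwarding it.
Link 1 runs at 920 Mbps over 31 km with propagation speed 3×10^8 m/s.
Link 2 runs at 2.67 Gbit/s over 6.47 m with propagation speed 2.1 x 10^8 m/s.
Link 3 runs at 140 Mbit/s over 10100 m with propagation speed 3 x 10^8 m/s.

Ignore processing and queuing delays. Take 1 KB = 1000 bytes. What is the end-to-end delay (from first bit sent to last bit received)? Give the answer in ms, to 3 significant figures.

0.233 ms

L = 11200 bits.
Transmission delays (L/R per hop): 0.0121739, 0.00419476, 0.08 ms; sum = 0.0963687 ms.
Propagation delays (d/s per hop): 0.103333, 3.08095e-05, 0.0336667 ms; sum = 0.137031 ms.
End-to-end = 0.233 ms.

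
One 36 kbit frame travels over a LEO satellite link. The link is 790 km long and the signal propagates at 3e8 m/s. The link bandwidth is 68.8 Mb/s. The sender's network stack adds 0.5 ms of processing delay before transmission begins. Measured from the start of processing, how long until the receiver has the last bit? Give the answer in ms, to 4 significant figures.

3.657 ms

L = 36000 bits.
Transmission delay = L/R = 36000 / 68800000 = 0.523256 ms.
Propagation delay = d/s = 790000 m / 300000000 m/s = 2.63333 ms.
Plus processing delay 0.5 ms = 0.5 ms.
Total = 3.657 ms.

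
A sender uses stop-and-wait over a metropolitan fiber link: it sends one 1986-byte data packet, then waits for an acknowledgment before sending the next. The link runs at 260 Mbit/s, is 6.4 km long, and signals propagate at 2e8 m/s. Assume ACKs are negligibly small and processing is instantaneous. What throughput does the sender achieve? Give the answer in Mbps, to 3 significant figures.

t_tx = L/R = 15888/260000000 = 6.11077e-05 s.
t_prop = 6400/200000000 = 3.2e-05 s; RTT = 6.4e-05 s.
Cycle = t_tx + RTT = 0.000125108 s.
Throughput = L / cycle = 15888 / 0.000125108 = 127 Mbps.

127 Mbps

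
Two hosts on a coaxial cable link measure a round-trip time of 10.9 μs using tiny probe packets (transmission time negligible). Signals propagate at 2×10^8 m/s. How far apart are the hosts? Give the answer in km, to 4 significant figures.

1.090 km

One-way propagation = RTT/2 = 5.45 μs.
d = s × t = 200000000 × 5.45e-06 = 1.090 km.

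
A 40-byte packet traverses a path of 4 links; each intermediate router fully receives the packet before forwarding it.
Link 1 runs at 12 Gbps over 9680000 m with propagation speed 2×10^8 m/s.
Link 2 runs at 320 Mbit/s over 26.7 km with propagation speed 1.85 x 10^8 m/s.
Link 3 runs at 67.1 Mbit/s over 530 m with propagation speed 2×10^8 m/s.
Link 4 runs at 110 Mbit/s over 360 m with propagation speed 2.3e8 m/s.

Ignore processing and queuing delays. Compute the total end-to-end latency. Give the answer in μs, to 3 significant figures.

48600 μs

L = 40 × 8 = 320 bits.
Transmission delays (L/R per hop): 0.0266667, 1, 4.769, 2.90909 μs; sum = 8.70476 μs.
Propagation delays (d/s per hop): 48400, 144.324, 2.65, 1.56522 μs; sum = 48548.5 μs.
End-to-end = 48600 μs.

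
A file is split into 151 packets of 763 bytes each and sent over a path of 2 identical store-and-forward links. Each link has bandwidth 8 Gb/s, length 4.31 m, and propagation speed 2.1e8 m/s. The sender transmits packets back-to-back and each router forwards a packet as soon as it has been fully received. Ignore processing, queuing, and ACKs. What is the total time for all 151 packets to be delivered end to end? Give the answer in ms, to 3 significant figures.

Per-hop transmission t_tx = L/R = 6104/8000000000 = 0.000763 ms.
Per-hop propagation t_prop = 4.31/210000000 = 2.05238e-05 ms.
Pipeline fill: first packet needs 2·t_tx to clear all hops; remaining 150 packets each add one t_tx.
Total = (2+151-1)·t_tx + 2·t_prop = 152·0.000763 + 2·2.05238e-05 = 0.116 ms.

0.116 ms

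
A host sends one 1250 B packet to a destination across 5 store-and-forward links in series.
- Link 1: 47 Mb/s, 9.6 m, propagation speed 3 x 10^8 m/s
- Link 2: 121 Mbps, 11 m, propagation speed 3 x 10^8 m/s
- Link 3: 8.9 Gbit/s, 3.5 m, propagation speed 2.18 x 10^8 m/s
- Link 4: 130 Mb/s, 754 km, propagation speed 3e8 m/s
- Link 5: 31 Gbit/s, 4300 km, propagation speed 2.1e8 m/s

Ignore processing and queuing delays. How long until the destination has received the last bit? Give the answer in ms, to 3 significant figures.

23.4 ms

L = 1250 × 8 = 10000 bits.
Transmission delays (L/R per hop): 0.212766, 0.0826446, 0.0011236, 0.0769231, 0.000322581 ms; sum = 0.37378 ms.
Propagation delays (d/s per hop): 3.2e-05, 3.66667e-05, 1.6055e-05, 2.51333, 20.4762 ms; sum = 22.9896 ms.
End-to-end = 23.4 ms.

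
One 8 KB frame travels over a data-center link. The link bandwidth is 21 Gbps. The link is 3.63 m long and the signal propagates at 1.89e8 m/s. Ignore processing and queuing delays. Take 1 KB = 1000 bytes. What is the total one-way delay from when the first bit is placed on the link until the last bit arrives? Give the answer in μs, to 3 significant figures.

3.07 μs

L = 64000 bits.
Transmission delay = L/R = 64000 / 21000000000 = 3.04762 μs.
Propagation delay = d/s = 3.63 m / 189000000 m/s = 0.0192063 μs.
Total = 3.07 μs.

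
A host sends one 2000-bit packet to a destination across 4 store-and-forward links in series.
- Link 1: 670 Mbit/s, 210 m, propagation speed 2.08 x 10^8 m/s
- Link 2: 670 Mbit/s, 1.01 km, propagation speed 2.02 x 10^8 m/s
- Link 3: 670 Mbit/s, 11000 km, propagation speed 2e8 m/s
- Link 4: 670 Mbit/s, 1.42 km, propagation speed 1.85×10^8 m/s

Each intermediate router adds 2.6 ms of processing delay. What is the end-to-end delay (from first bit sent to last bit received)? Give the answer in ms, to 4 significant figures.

Transmission delay per hop = L/R = 2000/670000000 = 0.00298507 ms; 4 hops → 0.0119403 ms.
Propagation delays (d/s per hop): 0.00100962, 0.005, 55, 0.00767568 ms; sum = 55.0137 ms.
Processing at 3 router(s): 3 × 2.6 ms = 7.8 ms.
End-to-end = 62.83 ms.

62.83 ms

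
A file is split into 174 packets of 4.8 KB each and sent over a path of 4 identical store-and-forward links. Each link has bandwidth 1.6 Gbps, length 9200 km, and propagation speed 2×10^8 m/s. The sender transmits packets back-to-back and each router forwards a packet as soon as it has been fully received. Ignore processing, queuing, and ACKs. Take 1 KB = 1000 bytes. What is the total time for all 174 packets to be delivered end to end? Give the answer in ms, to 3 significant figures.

Per-hop transmission t_tx = L/R = 38400/1600000000 = 0.024 ms.
Per-hop propagation t_prop = 9200000/200000000 = 46 ms.
Pipeline fill: first packet needs 4·t_tx to clear all hops; remaining 173 packets each add one t_tx.
Total = (4+174-1)·t_tx + 4·t_prop = 177·0.024 + 4·46 = 188 ms.

188 ms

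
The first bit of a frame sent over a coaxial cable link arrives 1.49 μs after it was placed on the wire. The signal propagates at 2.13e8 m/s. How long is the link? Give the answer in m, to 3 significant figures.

d = s × t_prop = 213000000 × 1.49e-06 = 317 m.

317 m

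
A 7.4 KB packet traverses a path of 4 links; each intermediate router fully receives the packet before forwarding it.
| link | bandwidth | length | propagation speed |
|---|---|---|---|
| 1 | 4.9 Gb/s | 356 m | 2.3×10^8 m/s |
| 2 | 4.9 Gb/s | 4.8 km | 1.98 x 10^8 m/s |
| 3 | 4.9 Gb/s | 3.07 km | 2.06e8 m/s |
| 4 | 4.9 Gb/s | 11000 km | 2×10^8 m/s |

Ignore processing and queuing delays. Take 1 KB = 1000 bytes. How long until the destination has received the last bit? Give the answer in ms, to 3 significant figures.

L = 59200 bits.
Transmission delay per hop = L/R = 59200/4900000000 = 0.0120816 ms; 4 hops → 0.0483265 ms.
Propagation delays (d/s per hop): 0.00154783, 0.0242424, 0.0149029, 55 ms; sum = 55.0407 ms.
End-to-end = 55.1 ms.

55.1 ms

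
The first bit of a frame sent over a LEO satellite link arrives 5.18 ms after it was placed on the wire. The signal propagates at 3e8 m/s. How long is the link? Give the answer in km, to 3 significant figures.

1550 km

d = s × t_prop = 300000000 × 0.00518 = 1550 km.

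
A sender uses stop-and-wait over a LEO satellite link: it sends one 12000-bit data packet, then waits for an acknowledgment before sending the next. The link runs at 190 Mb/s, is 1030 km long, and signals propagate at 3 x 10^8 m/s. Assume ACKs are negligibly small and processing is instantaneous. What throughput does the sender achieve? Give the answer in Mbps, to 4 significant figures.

1.732 Mbps

t_tx = L/R = 12000/190000000 = 6.31579e-05 s.
t_prop = 1030000/300000000 = 0.00343333 s; RTT = 0.00686667 s.
Cycle = t_tx + RTT = 0.00692982 s.
Throughput = L / cycle = 12000 / 0.00692982 = 1.732 Mbps.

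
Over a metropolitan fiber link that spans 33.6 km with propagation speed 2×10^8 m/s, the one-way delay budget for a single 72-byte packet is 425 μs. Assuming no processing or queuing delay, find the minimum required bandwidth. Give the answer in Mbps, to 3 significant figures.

2.24 Mbps

L = 576 bits.
Propagation delay = 33600 / 200000000 = 168 μs.
Transmission budget = 425 − 168 = 257 μs.
R ≥ L / t_tx = 576 bits / 0.000257 s = 2.24 Mbps.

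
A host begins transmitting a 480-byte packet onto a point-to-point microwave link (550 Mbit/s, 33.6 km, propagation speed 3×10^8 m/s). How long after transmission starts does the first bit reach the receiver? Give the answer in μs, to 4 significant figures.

First bit experiences only propagation delay: d/s = 33600/300000000 = 112.0 μs.

112.0 μs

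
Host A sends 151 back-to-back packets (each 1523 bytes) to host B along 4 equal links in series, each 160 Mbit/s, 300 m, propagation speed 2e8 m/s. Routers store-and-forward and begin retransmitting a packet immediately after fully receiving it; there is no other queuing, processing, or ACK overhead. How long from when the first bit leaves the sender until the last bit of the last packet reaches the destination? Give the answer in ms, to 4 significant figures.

11.73 ms

Per-hop transmission t_tx = L/R = 12184/160000000 = 0.07615 ms.
Per-hop propagation t_prop = 300/200000000 = 0.0015 ms.
Pipeline fill: first packet needs 4·t_tx to clear all hops; remaining 150 packets each add one t_tx.
Total = (4+151-1)·t_tx + 4·t_prop = 154·0.07615 + 4·0.0015 = 11.73 ms.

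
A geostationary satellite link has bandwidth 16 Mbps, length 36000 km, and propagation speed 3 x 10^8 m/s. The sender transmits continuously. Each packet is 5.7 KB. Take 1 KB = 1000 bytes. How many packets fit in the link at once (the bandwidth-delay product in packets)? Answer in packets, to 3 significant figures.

Propagation delay = 36000000 / 300000000 = 0.12 s.
BDP = R × t_prop = 16000000 × 0.12 = 1920000 bits.
In packets of 45600 bits: 42.1 packets.

42.1 packets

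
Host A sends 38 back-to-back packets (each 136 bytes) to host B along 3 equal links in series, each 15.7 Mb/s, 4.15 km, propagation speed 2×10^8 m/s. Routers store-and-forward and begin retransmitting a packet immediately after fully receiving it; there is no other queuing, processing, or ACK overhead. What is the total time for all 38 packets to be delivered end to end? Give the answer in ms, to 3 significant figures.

2.83 ms

Per-hop transmission t_tx = L/R = 1088/15700000 = 0.0692994 ms.
Per-hop propagation t_prop = 4150/200000000 = 0.02075 ms.
Pipeline fill: first packet needs 3·t_tx to clear all hops; remaining 37 packets each add one t_tx.
Total = (3+38-1)·t_tx + 3·t_prop = 40·0.0692994 + 3·0.02075 = 2.83 ms.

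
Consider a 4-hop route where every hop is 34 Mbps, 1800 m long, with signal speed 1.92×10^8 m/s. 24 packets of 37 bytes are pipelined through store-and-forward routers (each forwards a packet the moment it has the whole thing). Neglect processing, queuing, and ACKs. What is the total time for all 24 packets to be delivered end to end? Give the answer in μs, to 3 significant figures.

Per-hop transmission t_tx = L/R = 296/34000000 = 8.70588 μs.
Per-hop propagation t_prop = 1800/192000000 = 9.375 μs.
Pipeline fill: first packet needs 4·t_tx to clear all hops; remaining 23 packets each add one t_tx.
Total = (4+24-1)·t_tx + 4·t_prop = 27·8.70588 + 4·9.375 = 273 μs.

273 μs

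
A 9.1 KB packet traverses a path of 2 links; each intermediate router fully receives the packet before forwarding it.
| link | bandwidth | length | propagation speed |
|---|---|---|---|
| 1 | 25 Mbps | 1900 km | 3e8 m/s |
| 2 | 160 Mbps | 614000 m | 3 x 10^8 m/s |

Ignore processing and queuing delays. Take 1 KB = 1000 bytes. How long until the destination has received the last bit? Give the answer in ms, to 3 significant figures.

11.7 ms

L = 72800 bits.
Transmission delays (L/R per hop): 2.912, 0.455 ms; sum = 3.367 ms.
Propagation delays (d/s per hop): 6.33333, 2.04667 ms; sum = 8.38 ms.
End-to-end = 11.7 ms.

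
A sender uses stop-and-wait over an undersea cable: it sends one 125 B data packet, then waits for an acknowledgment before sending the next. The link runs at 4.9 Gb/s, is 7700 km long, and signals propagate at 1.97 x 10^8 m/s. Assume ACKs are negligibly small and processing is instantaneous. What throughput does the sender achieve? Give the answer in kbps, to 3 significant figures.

t_tx = L/R = 1000/4900000000 = 2.04082e-07 s.
t_prop = 7700000/197000000 = 0.0390863 s; RTT = 0.0781726 s.
Cycle = t_tx + RTT = 0.0781728 s.
Throughput = L / cycle = 1000 / 0.0781728 = 12.8 kbps.

12.8 kbps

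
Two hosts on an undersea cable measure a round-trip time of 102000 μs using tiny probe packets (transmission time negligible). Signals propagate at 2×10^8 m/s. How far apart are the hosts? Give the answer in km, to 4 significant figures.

One-way propagation = RTT/2 = 51000 μs.
d = s × t = 200000000 × 0.051 = 10200 km.

10200 km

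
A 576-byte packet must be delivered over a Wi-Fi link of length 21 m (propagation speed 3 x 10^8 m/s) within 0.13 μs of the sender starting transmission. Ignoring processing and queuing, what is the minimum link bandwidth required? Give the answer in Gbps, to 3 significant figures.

L = 4608 bits.
Propagation delay = 21 / 300000000 = 0.07 μs.
Transmission budget = 0.13 − 0.07 = 0.06 μs.
R ≥ L / t_tx = 4608 bits / 6e-08 s = 76.8 Gbps.

76.8 Gbps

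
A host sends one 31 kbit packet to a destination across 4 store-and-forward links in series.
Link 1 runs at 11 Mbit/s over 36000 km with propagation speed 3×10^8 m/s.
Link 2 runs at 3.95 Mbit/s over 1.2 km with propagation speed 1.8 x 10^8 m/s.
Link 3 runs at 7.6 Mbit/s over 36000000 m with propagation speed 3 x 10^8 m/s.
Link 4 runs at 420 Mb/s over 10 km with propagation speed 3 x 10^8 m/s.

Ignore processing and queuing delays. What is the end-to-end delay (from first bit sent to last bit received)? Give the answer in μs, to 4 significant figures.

L = 31000 bits.
Transmission delays (L/R per hop): 2818.18, 7848.1, 4078.95, 73.8095 μs; sum = 14819 μs.
Propagation delays (d/s per hop): 120000, 6.66667, 120000, 33.3333 μs; sum = 240040 μs.
End-to-end = 254900 μs.

254900 μs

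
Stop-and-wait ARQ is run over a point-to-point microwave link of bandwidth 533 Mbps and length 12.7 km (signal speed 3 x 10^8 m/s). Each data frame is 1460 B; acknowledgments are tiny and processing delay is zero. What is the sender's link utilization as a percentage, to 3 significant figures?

t_tx = L/R = 11680/533000000 = 2.19137e-05 s.
t_prop = 12700/300000000 = 4.23333e-05 s; RTT = 8.46667e-05 s.
Cycle = t_tx + RTT = 0.00010658 s.
Utilization = t_tx / cycle = 2.19137e-05/0.00010658 = 20.6 %.

20.6 %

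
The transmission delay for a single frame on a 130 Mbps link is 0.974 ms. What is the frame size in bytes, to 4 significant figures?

L = R × t_tx = 130000000 b/s × 0.000974 s = 126620 bits.
In bytes: 126620 / 8 = 15830 bytes.

15830 bytes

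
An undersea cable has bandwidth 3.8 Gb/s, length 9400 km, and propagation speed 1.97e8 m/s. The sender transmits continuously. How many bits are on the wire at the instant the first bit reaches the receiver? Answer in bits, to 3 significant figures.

Propagation delay = 9400000 / 197000000 = 0.0477157 s.
BDP = R × t_prop = 3800000000 × 0.0477157 = 181320000 bits.

181000000 bits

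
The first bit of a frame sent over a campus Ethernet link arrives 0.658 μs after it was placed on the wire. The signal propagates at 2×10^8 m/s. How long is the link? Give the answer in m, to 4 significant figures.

131.6 m

d = s × t_prop = 200000000 × 6.58e-07 = 131.6 m.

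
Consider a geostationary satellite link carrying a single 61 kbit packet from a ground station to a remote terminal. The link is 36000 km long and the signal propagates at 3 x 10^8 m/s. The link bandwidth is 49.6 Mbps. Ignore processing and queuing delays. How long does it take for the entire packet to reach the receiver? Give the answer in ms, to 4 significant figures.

L = 61000 bits.
Transmission delay = L/R = 61000 / 49600000 = 1.22984 ms.
Propagation delay = d/s = 36000000 m / 300000000 m/s = 120 ms.
Total = 121.2 ms.

121.2 ms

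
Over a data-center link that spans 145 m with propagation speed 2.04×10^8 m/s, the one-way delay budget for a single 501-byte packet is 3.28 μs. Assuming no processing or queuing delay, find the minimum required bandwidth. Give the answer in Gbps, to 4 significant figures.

L = 4008 bits.
Propagation delay = 145 / 204000000 = 0.710784 μs.
Transmission budget = 3.28 − 0.710784 = 2.56922 μs.
R ≥ L / t_tx = 4008 bits / 2.56922e-06 s = 1.560 Gbps.

1.560 Gbps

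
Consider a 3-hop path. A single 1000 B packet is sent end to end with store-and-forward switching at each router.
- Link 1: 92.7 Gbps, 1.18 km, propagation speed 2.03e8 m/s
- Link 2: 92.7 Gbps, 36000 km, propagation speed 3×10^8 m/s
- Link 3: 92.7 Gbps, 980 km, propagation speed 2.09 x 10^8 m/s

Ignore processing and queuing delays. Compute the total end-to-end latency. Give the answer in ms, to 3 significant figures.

125 ms

L = 1000 × 8 = 8000 bits.
Transmission delay per hop = L/R = 8000/92700000000 = 8.62999e-05 ms; 3 hops → 0.0002589 ms.
Propagation delays (d/s per hop): 0.00581281, 120, 4.689 ms; sum = 124.695 ms.
End-to-end = 125 ms.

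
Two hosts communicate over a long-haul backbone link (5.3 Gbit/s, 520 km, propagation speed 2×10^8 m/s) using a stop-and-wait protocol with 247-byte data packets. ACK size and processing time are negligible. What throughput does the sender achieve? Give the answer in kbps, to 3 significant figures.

380 kbps

t_tx = L/R = 1976/5300000000 = 3.7283e-07 s.
t_prop = 520000/200000000 = 0.0026 s; RTT = 0.0052 s.
Cycle = t_tx + RTT = 0.00520037 s.
Throughput = L / cycle = 1976 / 0.00520037 = 380 kbps.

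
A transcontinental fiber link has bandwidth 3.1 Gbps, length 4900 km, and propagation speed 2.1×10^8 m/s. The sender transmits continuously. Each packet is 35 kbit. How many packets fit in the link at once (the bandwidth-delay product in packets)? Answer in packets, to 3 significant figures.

Propagation delay = 4900000 / 210000000 = 0.0233333 s.
BDP = R × t_prop = 3100000000 × 0.0233333 = 72333300 bits.
In packets of 35000 bits: 2070 packets.

2070 packets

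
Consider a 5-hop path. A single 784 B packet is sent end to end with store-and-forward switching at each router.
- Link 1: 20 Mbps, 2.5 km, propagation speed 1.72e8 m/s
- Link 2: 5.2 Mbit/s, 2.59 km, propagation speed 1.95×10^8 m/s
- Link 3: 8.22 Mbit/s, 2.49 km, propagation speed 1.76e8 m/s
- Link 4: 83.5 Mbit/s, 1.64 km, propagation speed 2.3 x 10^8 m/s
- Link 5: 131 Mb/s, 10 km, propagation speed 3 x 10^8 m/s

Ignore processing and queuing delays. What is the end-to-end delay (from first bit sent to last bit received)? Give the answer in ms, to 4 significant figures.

2.488 ms

L = 784 × 8 = 6272 bits.
Transmission delays (L/R per hop): 0.3136, 1.20615, 0.763017, 0.0751138, 0.0478779 ms; sum = 2.40576 ms.
Propagation delays (d/s per hop): 0.0145349, 0.0132821, 0.0141477, 0.00713043, 0.0333333 ms; sum = 0.0824284 ms.
End-to-end = 2.488 ms.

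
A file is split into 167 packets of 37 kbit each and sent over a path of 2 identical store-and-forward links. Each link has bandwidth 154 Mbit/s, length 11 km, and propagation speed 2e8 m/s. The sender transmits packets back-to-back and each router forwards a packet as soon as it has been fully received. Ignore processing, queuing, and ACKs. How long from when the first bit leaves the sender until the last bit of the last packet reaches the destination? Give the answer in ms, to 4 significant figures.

Per-hop transmission t_tx = L/R = 37000/154000000 = 0.24026 ms.
Per-hop propagation t_prop = 11000/200000000 = 0.055 ms.
Pipeline fill: first packet needs 2·t_tx to clear all hops; remaining 166 packets each add one t_tx.
Total = (2+167-1)·t_tx + 2·t_prop = 168·0.24026 + 2·0.055 = 40.47 ms.

40.47 ms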